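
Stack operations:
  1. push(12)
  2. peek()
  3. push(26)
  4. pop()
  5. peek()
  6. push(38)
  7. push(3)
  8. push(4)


push(12) -> [12]
peek()->12
push(26) -> [12, 26]
pop()->26, [12]
peek()->12
push(38) -> [12, 38]
push(3) -> [12, 38, 3]
push(4) -> [12, 38, 3, 4]

Final stack: [12, 38, 3, 4]


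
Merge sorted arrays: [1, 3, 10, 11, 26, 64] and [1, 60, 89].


Take 1 from A
Take 1 from B
Take 3 from A
Take 10 from A
Take 11 from A
Take 26 from A
Take 60 from B
Take 64 from A

Merged: [1, 1, 3, 10, 11, 26, 60, 64, 89]


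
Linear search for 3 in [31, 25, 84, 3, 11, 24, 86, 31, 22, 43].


i=0: 31!=3
i=1: 25!=3
i=2: 84!=3
i=3: 3==3 found!

Found at 3, 4 comps


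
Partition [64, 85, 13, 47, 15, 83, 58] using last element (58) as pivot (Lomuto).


Pivot: 58
  13 <= 58: swap -> [13, 85, 64, 47, 15, 83, 58]
  47 <= 58: swap -> [13, 47, 64, 85, 15, 83, 58]
  15 <= 58: swap -> [13, 47, 15, 85, 64, 83, 58]
Place pivot at 3: [13, 47, 15, 58, 64, 83, 85]

Partitioned: [13, 47, 15, 58, 64, 83, 85]


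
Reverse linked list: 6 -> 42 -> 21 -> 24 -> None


Step 1: curr=6, set curr.next=prev(None) | reversed so far: 6
Step 2: curr=42, set curr.next=prev(6) | reversed so far: 42 -> 6
Step 3: curr=21, set curr.next=prev(42) | reversed so far: 21 -> 42 -> 6
Step 4: curr=24, set curr.next=prev(21) | reversed so far: 24 -> 21 -> 42 -> 6

24 -> 21 -> 42 -> 6 -> None


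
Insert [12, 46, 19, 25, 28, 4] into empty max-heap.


Insert 12: [12]
Insert 46: [46, 12]
Insert 19: [46, 12, 19]
Insert 25: [46, 25, 19, 12]
Insert 28: [46, 28, 19, 12, 25]
Insert 4: [46, 28, 19, 12, 25, 4]

Final heap: [46, 28, 19, 12, 25, 4]


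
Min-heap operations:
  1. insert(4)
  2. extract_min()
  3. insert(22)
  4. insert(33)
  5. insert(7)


insert(4) -> [4]
extract_min()->4, []
insert(22) -> [22]
insert(33) -> [22, 33]
insert(7) -> [7, 33, 22]

Final heap: [7, 33, 22]


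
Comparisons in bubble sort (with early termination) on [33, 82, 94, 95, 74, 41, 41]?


Algorithm: bubble sort (with early termination)
Input: [33, 82, 94, 95, 74, 41, 41]
Sorted: [33, 41, 41, 74, 82, 94, 95]

20


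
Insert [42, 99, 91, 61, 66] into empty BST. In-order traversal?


Insert 42: root
Insert 99: R from 42
Insert 91: R from 42 -> L from 99
Insert 61: R from 42 -> L from 99 -> L from 91
Insert 66: R from 42 -> L from 99 -> L from 91 -> R from 61

In-order: [42, 61, 66, 91, 99]


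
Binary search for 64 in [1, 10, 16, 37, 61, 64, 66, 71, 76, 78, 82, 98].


Step 1: lo=0, hi=11, mid=5, val=64

Found at index 5


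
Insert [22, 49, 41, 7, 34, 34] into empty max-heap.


Insert 22: [22]
Insert 49: [49, 22]
Insert 41: [49, 22, 41]
Insert 7: [49, 22, 41, 7]
Insert 34: [49, 34, 41, 7, 22]
Insert 34: [49, 34, 41, 7, 22, 34]

Final heap: [49, 34, 41, 7, 22, 34]


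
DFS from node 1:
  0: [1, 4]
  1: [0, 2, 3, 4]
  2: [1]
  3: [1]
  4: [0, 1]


Visit 1, push [4, 3, 2, 0]
Visit 0, push [4]
Visit 4, push []
Visit 2, push []
Visit 3, push []

DFS order: [1, 0, 4, 2, 3]


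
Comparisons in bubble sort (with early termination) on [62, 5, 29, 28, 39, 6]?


Algorithm: bubble sort (with early termination)
Input: [62, 5, 29, 28, 39, 6]
Sorted: [5, 6, 28, 29, 39, 62]

15


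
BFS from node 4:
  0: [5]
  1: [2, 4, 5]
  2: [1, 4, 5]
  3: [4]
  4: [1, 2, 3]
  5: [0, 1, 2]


Visit 4, enqueue [1, 2, 3]
Visit 1, enqueue [5]
Visit 2, enqueue []
Visit 3, enqueue []
Visit 5, enqueue [0]
Visit 0, enqueue []

BFS order: [4, 1, 2, 3, 5, 0]


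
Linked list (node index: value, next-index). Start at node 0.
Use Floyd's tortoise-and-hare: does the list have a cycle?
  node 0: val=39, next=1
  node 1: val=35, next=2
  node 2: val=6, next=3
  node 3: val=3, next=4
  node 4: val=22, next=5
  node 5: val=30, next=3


Floyd's tortoise (slow, +1) and hare (fast, +2):
  init: slow=0, fast=0
  step 1: slow=1, fast=2
  step 2: slow=2, fast=4
  step 3: slow=3, fast=3
  slow == fast at node 3: cycle detected

Cycle: yes


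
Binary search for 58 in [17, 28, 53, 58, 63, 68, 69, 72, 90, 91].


Step 1: lo=0, hi=9, mid=4, val=63
Step 2: lo=0, hi=3, mid=1, val=28
Step 3: lo=2, hi=3, mid=2, val=53
Step 4: lo=3, hi=3, mid=3, val=58

Found at index 3


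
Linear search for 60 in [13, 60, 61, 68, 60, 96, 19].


i=0: 13!=60
i=1: 60==60 found!

Found at 1, 2 comps


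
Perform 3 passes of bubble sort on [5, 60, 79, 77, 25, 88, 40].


Initial: [5, 60, 79, 77, 25, 88, 40]
Pass 1: [5, 60, 77, 25, 79, 40, 88] (3 swaps)
Pass 2: [5, 60, 25, 77, 40, 79, 88] (2 swaps)
Pass 3: [5, 25, 60, 40, 77, 79, 88] (2 swaps)

After 3 passes: [5, 25, 60, 40, 77, 79, 88]


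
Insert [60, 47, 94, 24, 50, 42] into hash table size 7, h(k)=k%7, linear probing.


Insert 60: h=4 -> slot 4
Insert 47: h=5 -> slot 5
Insert 94: h=3 -> slot 3
Insert 24: h=3, 3 probes -> slot 6
Insert 50: h=1 -> slot 1
Insert 42: h=0 -> slot 0

Table: [42, 50, None, 94, 60, 47, 24]


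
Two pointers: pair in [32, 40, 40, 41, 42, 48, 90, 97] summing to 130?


lo=0(32)+hi=7(97)=129
lo=1(40)+hi=7(97)=137
lo=1(40)+hi=6(90)=130

Yes: 40+90=130


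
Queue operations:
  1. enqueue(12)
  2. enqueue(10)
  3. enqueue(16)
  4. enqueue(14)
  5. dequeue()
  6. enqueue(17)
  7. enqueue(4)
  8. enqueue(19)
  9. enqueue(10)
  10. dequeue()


enqueue(12) -> [12]
enqueue(10) -> [12, 10]
enqueue(16) -> [12, 10, 16]
enqueue(14) -> [12, 10, 16, 14]
dequeue()->12, [10, 16, 14]
enqueue(17) -> [10, 16, 14, 17]
enqueue(4) -> [10, 16, 14, 17, 4]
enqueue(19) -> [10, 16, 14, 17, 4, 19]
enqueue(10) -> [10, 16, 14, 17, 4, 19, 10]
dequeue()->10, [16, 14, 17, 4, 19, 10]

Final queue: [16, 14, 17, 4, 19, 10]


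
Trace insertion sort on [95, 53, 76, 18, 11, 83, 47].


Initial: [95, 53, 76, 18, 11, 83, 47]
Insert 53: [53, 95, 76, 18, 11, 83, 47]
Insert 76: [53, 76, 95, 18, 11, 83, 47]
Insert 18: [18, 53, 76, 95, 11, 83, 47]
Insert 11: [11, 18, 53, 76, 95, 83, 47]
Insert 83: [11, 18, 53, 76, 83, 95, 47]
Insert 47: [11, 18, 47, 53, 76, 83, 95]

Sorted: [11, 18, 47, 53, 76, 83, 95]


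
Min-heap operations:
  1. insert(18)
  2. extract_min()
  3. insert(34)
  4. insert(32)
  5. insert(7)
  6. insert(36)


insert(18) -> [18]
extract_min()->18, []
insert(34) -> [34]
insert(32) -> [32, 34]
insert(7) -> [7, 34, 32]
insert(36) -> [7, 34, 32, 36]

Final heap: [7, 34, 32, 36]


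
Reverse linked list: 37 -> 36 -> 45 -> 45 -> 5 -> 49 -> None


Step 1: curr=37, set curr.next=prev(None) | reversed so far: 37
Step 2: curr=36, set curr.next=prev(37) | reversed so far: 36 -> 37
Step 3: curr=45, set curr.next=prev(36) | reversed so far: 45 -> 36 -> 37
Step 4: curr=45, set curr.next=prev(45) | reversed so far: 45 -> 45 -> 36 -> 37
Step 5: curr=5, set curr.next=prev(45) | reversed so far: 5 -> 45 -> 45 -> 36 -> 37
Step 6: curr=49, set curr.next=prev(5) | reversed so far: 49 -> 5 -> 45 -> 45 -> 36 -> 37

49 -> 5 -> 45 -> 45 -> 36 -> 37 -> None


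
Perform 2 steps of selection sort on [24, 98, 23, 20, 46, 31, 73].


Initial: [24, 98, 23, 20, 46, 31, 73]
Step 1: min=20 at 3
  Swap: [20, 98, 23, 24, 46, 31, 73]
Step 2: min=23 at 2
  Swap: [20, 23, 98, 24, 46, 31, 73]

After 2 steps: [20, 23, 98, 24, 46, 31, 73]


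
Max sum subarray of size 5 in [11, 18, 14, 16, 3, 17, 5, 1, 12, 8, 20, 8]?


[0:5]: 62
[1:6]: 68
[2:7]: 55
[3:8]: 42
[4:9]: 38
[5:10]: 43
[6:11]: 46
[7:12]: 49

Max: 68 at [1:6]


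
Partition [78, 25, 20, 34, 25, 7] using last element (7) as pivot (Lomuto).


Pivot: 7
Place pivot at 0: [7, 25, 20, 34, 25, 78]

Partitioned: [7, 25, 20, 34, 25, 78]


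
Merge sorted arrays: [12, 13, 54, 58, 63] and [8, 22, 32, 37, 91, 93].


Take 8 from B
Take 12 from A
Take 13 from A
Take 22 from B
Take 32 from B
Take 37 from B
Take 54 from A
Take 58 from A
Take 63 from A

Merged: [8, 12, 13, 22, 32, 37, 54, 58, 63, 91, 93]


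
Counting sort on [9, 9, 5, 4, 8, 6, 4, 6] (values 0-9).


Input: [9, 9, 5, 4, 8, 6, 4, 6]
Counts: [0, 0, 0, 0, 2, 1, 2, 0, 1, 2]

Sorted: [4, 4, 5, 6, 6, 8, 9, 9]


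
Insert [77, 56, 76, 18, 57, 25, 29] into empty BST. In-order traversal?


Insert 77: root
Insert 56: L from 77
Insert 76: L from 77 -> R from 56
Insert 18: L from 77 -> L from 56
Insert 57: L from 77 -> R from 56 -> L from 76
Insert 25: L from 77 -> L from 56 -> R from 18
Insert 29: L from 77 -> L from 56 -> R from 18 -> R from 25

In-order: [18, 25, 29, 56, 57, 76, 77]


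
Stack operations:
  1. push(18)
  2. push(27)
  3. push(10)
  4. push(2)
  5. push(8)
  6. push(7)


push(18) -> [18]
push(27) -> [18, 27]
push(10) -> [18, 27, 10]
push(2) -> [18, 27, 10, 2]
push(8) -> [18, 27, 10, 2, 8]
push(7) -> [18, 27, 10, 2, 8, 7]

Final stack: [18, 27, 10, 2, 8, 7]


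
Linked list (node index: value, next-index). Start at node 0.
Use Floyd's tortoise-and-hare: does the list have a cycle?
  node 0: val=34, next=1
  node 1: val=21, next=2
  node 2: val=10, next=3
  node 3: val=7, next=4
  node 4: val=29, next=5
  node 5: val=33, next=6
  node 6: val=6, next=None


Floyd's tortoise (slow, +1) and hare (fast, +2):
  init: slow=0, fast=0
  step 1: slow=1, fast=2
  step 2: slow=2, fast=4
  step 3: slow=3, fast=6
  step 4: fast -> None, no cycle

Cycle: no


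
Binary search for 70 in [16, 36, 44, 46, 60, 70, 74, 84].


Step 1: lo=0, hi=7, mid=3, val=46
Step 2: lo=4, hi=7, mid=5, val=70

Found at index 5


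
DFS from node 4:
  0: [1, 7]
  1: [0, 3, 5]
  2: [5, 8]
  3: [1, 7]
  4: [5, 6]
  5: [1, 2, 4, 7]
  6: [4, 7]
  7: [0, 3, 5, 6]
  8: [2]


Visit 4, push [6, 5]
Visit 5, push [7, 2, 1]
Visit 1, push [3, 0]
Visit 0, push [7]
Visit 7, push [6, 3]
Visit 3, push []
Visit 6, push []
Visit 2, push [8]
Visit 8, push []

DFS order: [4, 5, 1, 0, 7, 3, 6, 2, 8]


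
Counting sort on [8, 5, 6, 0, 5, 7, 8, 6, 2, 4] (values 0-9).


Input: [8, 5, 6, 0, 5, 7, 8, 6, 2, 4]
Counts: [1, 0, 1, 0, 1, 2, 2, 1, 2, 0]

Sorted: [0, 2, 4, 5, 5, 6, 6, 7, 8, 8]


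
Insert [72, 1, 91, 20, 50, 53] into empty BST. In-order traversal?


Insert 72: root
Insert 1: L from 72
Insert 91: R from 72
Insert 20: L from 72 -> R from 1
Insert 50: L from 72 -> R from 1 -> R from 20
Insert 53: L from 72 -> R from 1 -> R from 20 -> R from 50

In-order: [1, 20, 50, 53, 72, 91]


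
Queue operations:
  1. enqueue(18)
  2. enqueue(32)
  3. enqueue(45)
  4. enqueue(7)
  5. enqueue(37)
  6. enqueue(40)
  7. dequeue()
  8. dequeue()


enqueue(18) -> [18]
enqueue(32) -> [18, 32]
enqueue(45) -> [18, 32, 45]
enqueue(7) -> [18, 32, 45, 7]
enqueue(37) -> [18, 32, 45, 7, 37]
enqueue(40) -> [18, 32, 45, 7, 37, 40]
dequeue()->18, [32, 45, 7, 37, 40]
dequeue()->32, [45, 7, 37, 40]

Final queue: [45, 7, 37, 40]


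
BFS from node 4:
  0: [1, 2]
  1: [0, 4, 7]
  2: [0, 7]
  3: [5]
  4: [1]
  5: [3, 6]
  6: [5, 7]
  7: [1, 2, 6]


Visit 4, enqueue [1]
Visit 1, enqueue [0, 7]
Visit 0, enqueue [2]
Visit 7, enqueue [6]
Visit 2, enqueue []
Visit 6, enqueue [5]
Visit 5, enqueue [3]
Visit 3, enqueue []

BFS order: [4, 1, 0, 7, 2, 6, 5, 3]


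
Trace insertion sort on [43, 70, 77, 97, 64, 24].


Initial: [43, 70, 77, 97, 64, 24]
Insert 70: [43, 70, 77, 97, 64, 24]
Insert 77: [43, 70, 77, 97, 64, 24]
Insert 97: [43, 70, 77, 97, 64, 24]
Insert 64: [43, 64, 70, 77, 97, 24]
Insert 24: [24, 43, 64, 70, 77, 97]

Sorted: [24, 43, 64, 70, 77, 97]


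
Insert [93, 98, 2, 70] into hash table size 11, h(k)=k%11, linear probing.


Insert 93: h=5 -> slot 5
Insert 98: h=10 -> slot 10
Insert 2: h=2 -> slot 2
Insert 70: h=4 -> slot 4

Table: [None, None, 2, None, 70, 93, None, None, None, None, 98]


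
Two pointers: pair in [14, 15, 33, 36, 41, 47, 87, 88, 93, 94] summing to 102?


lo=0(14)+hi=9(94)=108
lo=0(14)+hi=8(93)=107
lo=0(14)+hi=7(88)=102

Yes: 14+88=102


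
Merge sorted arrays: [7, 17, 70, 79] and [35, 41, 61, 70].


Take 7 from A
Take 17 from A
Take 35 from B
Take 41 from B
Take 61 from B
Take 70 from A
Take 70 from B

Merged: [7, 17, 35, 41, 61, 70, 70, 79]


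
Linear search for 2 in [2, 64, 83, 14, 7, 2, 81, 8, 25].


i=0: 2==2 found!

Found at 0, 1 comps


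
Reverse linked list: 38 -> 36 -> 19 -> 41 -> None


Step 1: curr=38, set curr.next=prev(None) | reversed so far: 38
Step 2: curr=36, set curr.next=prev(38) | reversed so far: 36 -> 38
Step 3: curr=19, set curr.next=prev(36) | reversed so far: 19 -> 36 -> 38
Step 4: curr=41, set curr.next=prev(19) | reversed so far: 41 -> 19 -> 36 -> 38

41 -> 19 -> 36 -> 38 -> None


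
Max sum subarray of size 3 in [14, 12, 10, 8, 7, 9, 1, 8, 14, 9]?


[0:3]: 36
[1:4]: 30
[2:5]: 25
[3:6]: 24
[4:7]: 17
[5:8]: 18
[6:9]: 23
[7:10]: 31

Max: 36 at [0:3]


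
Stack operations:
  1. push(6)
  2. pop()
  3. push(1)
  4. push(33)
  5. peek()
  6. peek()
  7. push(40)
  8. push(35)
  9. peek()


push(6) -> [6]
pop()->6, []
push(1) -> [1]
push(33) -> [1, 33]
peek()->33
peek()->33
push(40) -> [1, 33, 40]
push(35) -> [1, 33, 40, 35]
peek()->35

Final stack: [1, 33, 40, 35]


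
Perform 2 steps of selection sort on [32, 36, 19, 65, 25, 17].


Initial: [32, 36, 19, 65, 25, 17]
Step 1: min=17 at 5
  Swap: [17, 36, 19, 65, 25, 32]
Step 2: min=19 at 2
  Swap: [17, 19, 36, 65, 25, 32]

After 2 steps: [17, 19, 36, 65, 25, 32]


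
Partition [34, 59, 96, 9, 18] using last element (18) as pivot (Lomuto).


Pivot: 18
  9 <= 18: swap -> [9, 59, 96, 34, 18]
Place pivot at 1: [9, 18, 96, 34, 59]

Partitioned: [9, 18, 96, 34, 59]


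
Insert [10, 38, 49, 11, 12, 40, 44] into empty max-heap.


Insert 10: [10]
Insert 38: [38, 10]
Insert 49: [49, 10, 38]
Insert 11: [49, 11, 38, 10]
Insert 12: [49, 12, 38, 10, 11]
Insert 40: [49, 12, 40, 10, 11, 38]
Insert 44: [49, 12, 44, 10, 11, 38, 40]

Final heap: [49, 12, 44, 10, 11, 38, 40]


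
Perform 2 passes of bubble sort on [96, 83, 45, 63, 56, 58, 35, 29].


Initial: [96, 83, 45, 63, 56, 58, 35, 29]
Pass 1: [83, 45, 63, 56, 58, 35, 29, 96] (7 swaps)
Pass 2: [45, 63, 56, 58, 35, 29, 83, 96] (6 swaps)

After 2 passes: [45, 63, 56, 58, 35, 29, 83, 96]


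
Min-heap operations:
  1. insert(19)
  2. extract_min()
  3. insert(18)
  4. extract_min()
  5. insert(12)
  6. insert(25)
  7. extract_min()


insert(19) -> [19]
extract_min()->19, []
insert(18) -> [18]
extract_min()->18, []
insert(12) -> [12]
insert(25) -> [12, 25]
extract_min()->12, [25]

Final heap: [25]


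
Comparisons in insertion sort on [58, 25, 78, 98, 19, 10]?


Algorithm: insertion sort
Input: [58, 25, 78, 98, 19, 10]
Sorted: [10, 19, 25, 58, 78, 98]

12


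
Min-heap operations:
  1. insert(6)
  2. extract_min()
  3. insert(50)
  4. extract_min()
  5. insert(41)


insert(6) -> [6]
extract_min()->6, []
insert(50) -> [50]
extract_min()->50, []
insert(41) -> [41]

Final heap: [41]


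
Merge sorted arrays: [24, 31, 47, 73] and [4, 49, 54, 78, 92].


Take 4 from B
Take 24 from A
Take 31 from A
Take 47 from A
Take 49 from B
Take 54 from B
Take 73 from A

Merged: [4, 24, 31, 47, 49, 54, 73, 78, 92]


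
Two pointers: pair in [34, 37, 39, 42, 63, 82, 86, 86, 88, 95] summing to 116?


lo=0(34)+hi=9(95)=129
lo=0(34)+hi=8(88)=122
lo=0(34)+hi=7(86)=120
lo=0(34)+hi=6(86)=120
lo=0(34)+hi=5(82)=116

Yes: 34+82=116


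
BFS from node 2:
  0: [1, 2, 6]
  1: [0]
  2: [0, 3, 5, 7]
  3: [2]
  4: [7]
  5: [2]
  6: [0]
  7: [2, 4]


Visit 2, enqueue [0, 3, 5, 7]
Visit 0, enqueue [1, 6]
Visit 3, enqueue []
Visit 5, enqueue []
Visit 7, enqueue [4]
Visit 1, enqueue []
Visit 6, enqueue []
Visit 4, enqueue []

BFS order: [2, 0, 3, 5, 7, 1, 6, 4]


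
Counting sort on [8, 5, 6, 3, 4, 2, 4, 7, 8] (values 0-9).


Input: [8, 5, 6, 3, 4, 2, 4, 7, 8]
Counts: [0, 0, 1, 1, 2, 1, 1, 1, 2, 0]

Sorted: [2, 3, 4, 4, 5, 6, 7, 8, 8]


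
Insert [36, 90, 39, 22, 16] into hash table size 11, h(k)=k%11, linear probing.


Insert 36: h=3 -> slot 3
Insert 90: h=2 -> slot 2
Insert 39: h=6 -> slot 6
Insert 22: h=0 -> slot 0
Insert 16: h=5 -> slot 5

Table: [22, None, 90, 36, None, 16, 39, None, None, None, None]


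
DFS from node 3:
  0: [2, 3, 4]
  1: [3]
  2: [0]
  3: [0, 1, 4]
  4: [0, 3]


Visit 3, push [4, 1, 0]
Visit 0, push [4, 2]
Visit 2, push []
Visit 4, push []
Visit 1, push []

DFS order: [3, 0, 2, 4, 1]


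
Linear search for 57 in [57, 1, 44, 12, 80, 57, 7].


i=0: 57==57 found!

Found at 0, 1 comps


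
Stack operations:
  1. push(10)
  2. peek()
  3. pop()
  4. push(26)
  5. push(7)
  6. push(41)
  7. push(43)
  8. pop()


push(10) -> [10]
peek()->10
pop()->10, []
push(26) -> [26]
push(7) -> [26, 7]
push(41) -> [26, 7, 41]
push(43) -> [26, 7, 41, 43]
pop()->43, [26, 7, 41]

Final stack: [26, 7, 41]


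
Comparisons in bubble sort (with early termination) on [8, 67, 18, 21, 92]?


Algorithm: bubble sort (with early termination)
Input: [8, 67, 18, 21, 92]
Sorted: [8, 18, 21, 67, 92]

7


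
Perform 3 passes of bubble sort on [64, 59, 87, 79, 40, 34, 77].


Initial: [64, 59, 87, 79, 40, 34, 77]
Pass 1: [59, 64, 79, 40, 34, 77, 87] (5 swaps)
Pass 2: [59, 64, 40, 34, 77, 79, 87] (3 swaps)
Pass 3: [59, 40, 34, 64, 77, 79, 87] (2 swaps)

After 3 passes: [59, 40, 34, 64, 77, 79, 87]


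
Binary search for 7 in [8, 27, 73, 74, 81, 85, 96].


Step 1: lo=0, hi=6, mid=3, val=74
Step 2: lo=0, hi=2, mid=1, val=27
Step 3: lo=0, hi=0, mid=0, val=8

Not found


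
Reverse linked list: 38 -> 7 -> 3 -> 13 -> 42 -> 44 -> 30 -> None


Step 1: curr=38, set curr.next=prev(None) | reversed so far: 38
Step 2: curr=7, set curr.next=prev(38) | reversed so far: 7 -> 38
Step 3: curr=3, set curr.next=prev(7) | reversed so far: 3 -> 7 -> 38
Step 4: curr=13, set curr.next=prev(3) | reversed so far: 13 -> 3 -> 7 -> 38
Step 5: curr=42, set curr.next=prev(13) | reversed so far: 42 -> 13 -> 3 -> 7 -> 38
Step 6: curr=44, set curr.next=prev(42) | reversed so far: 44 -> 42 -> 13 -> 3 -> 7 -> 38
Step 7: curr=30, set curr.next=prev(44) | reversed so far: 30 -> 44 -> 42 -> 13 -> 3 -> 7 -> 38

30 -> 44 -> 42 -> 13 -> 3 -> 7 -> 38 -> None


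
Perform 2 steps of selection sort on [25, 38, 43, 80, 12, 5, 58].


Initial: [25, 38, 43, 80, 12, 5, 58]
Step 1: min=5 at 5
  Swap: [5, 38, 43, 80, 12, 25, 58]
Step 2: min=12 at 4
  Swap: [5, 12, 43, 80, 38, 25, 58]

After 2 steps: [5, 12, 43, 80, 38, 25, 58]


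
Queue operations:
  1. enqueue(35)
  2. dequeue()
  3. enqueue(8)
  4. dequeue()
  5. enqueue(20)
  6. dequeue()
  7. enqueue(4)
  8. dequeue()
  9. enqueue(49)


enqueue(35) -> [35]
dequeue()->35, []
enqueue(8) -> [8]
dequeue()->8, []
enqueue(20) -> [20]
dequeue()->20, []
enqueue(4) -> [4]
dequeue()->4, []
enqueue(49) -> [49]

Final queue: [49]


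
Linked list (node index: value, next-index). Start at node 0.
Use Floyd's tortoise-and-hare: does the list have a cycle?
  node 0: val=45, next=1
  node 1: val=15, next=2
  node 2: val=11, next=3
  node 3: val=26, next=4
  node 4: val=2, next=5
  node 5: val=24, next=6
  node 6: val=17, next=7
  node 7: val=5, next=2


Floyd's tortoise (slow, +1) and hare (fast, +2):
  init: slow=0, fast=0
  step 1: slow=1, fast=2
  step 2: slow=2, fast=4
  step 3: slow=3, fast=6
  step 4: slow=4, fast=2
  step 5: slow=5, fast=4
  step 6: slow=6, fast=6
  slow == fast at node 6: cycle detected

Cycle: yes


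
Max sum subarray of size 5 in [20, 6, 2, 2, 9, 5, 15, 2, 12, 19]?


[0:5]: 39
[1:6]: 24
[2:7]: 33
[3:8]: 33
[4:9]: 43
[5:10]: 53

Max: 53 at [5:10]


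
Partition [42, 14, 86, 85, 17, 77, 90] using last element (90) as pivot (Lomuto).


Pivot: 90
  42 <= 90: advance i (no swap)
  14 <= 90: advance i (no swap)
  86 <= 90: advance i (no swap)
  85 <= 90: advance i (no swap)
  17 <= 90: advance i (no swap)
  77 <= 90: advance i (no swap)
Place pivot at 6: [42, 14, 86, 85, 17, 77, 90]

Partitioned: [42, 14, 86, 85, 17, 77, 90]


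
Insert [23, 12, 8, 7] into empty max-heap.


Insert 23: [23]
Insert 12: [23, 12]
Insert 8: [23, 12, 8]
Insert 7: [23, 12, 8, 7]

Final heap: [23, 12, 8, 7]


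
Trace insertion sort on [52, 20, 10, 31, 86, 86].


Initial: [52, 20, 10, 31, 86, 86]
Insert 20: [20, 52, 10, 31, 86, 86]
Insert 10: [10, 20, 52, 31, 86, 86]
Insert 31: [10, 20, 31, 52, 86, 86]
Insert 86: [10, 20, 31, 52, 86, 86]
Insert 86: [10, 20, 31, 52, 86, 86]

Sorted: [10, 20, 31, 52, 86, 86]


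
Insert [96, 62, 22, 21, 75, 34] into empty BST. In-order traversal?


Insert 96: root
Insert 62: L from 96
Insert 22: L from 96 -> L from 62
Insert 21: L from 96 -> L from 62 -> L from 22
Insert 75: L from 96 -> R from 62
Insert 34: L from 96 -> L from 62 -> R from 22

In-order: [21, 22, 34, 62, 75, 96]


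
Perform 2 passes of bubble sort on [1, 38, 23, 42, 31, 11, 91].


Initial: [1, 38, 23, 42, 31, 11, 91]
Pass 1: [1, 23, 38, 31, 11, 42, 91] (3 swaps)
Pass 2: [1, 23, 31, 11, 38, 42, 91] (2 swaps)

After 2 passes: [1, 23, 31, 11, 38, 42, 91]


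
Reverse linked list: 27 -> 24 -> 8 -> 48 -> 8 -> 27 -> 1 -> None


Step 1: curr=27, set curr.next=prev(None) | reversed so far: 27
Step 2: curr=24, set curr.next=prev(27) | reversed so far: 24 -> 27
Step 3: curr=8, set curr.next=prev(24) | reversed so far: 8 -> 24 -> 27
Step 4: curr=48, set curr.next=prev(8) | reversed so far: 48 -> 8 -> 24 -> 27
Step 5: curr=8, set curr.next=prev(48) | reversed so far: 8 -> 48 -> 8 -> 24 -> 27
Step 6: curr=27, set curr.next=prev(8) | reversed so far: 27 -> 8 -> 48 -> 8 -> 24 -> 27
Step 7: curr=1, set curr.next=prev(27) | reversed so far: 1 -> 27 -> 8 -> 48 -> 8 -> 24 -> 27

1 -> 27 -> 8 -> 48 -> 8 -> 24 -> 27 -> None


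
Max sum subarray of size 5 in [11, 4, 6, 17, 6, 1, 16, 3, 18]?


[0:5]: 44
[1:6]: 34
[2:7]: 46
[3:8]: 43
[4:9]: 44

Max: 46 at [2:7]


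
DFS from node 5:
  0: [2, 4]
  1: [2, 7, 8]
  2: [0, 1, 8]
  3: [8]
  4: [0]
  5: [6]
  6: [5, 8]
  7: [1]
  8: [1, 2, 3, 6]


Visit 5, push [6]
Visit 6, push [8]
Visit 8, push [3, 2, 1]
Visit 1, push [7, 2]
Visit 2, push [0]
Visit 0, push [4]
Visit 4, push []
Visit 7, push []
Visit 3, push []

DFS order: [5, 6, 8, 1, 2, 0, 4, 7, 3]


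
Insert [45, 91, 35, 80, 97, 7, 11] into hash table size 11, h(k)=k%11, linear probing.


Insert 45: h=1 -> slot 1
Insert 91: h=3 -> slot 3
Insert 35: h=2 -> slot 2
Insert 80: h=3, 1 probes -> slot 4
Insert 97: h=9 -> slot 9
Insert 7: h=7 -> slot 7
Insert 11: h=0 -> slot 0

Table: [11, 45, 35, 91, 80, None, None, 7, None, 97, None]


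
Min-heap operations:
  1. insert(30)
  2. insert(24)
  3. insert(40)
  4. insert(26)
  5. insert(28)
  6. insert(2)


insert(30) -> [30]
insert(24) -> [24, 30]
insert(40) -> [24, 30, 40]
insert(26) -> [24, 26, 40, 30]
insert(28) -> [24, 26, 40, 30, 28]
insert(2) -> [2, 26, 24, 30, 28, 40]

Final heap: [2, 26, 24, 30, 28, 40]


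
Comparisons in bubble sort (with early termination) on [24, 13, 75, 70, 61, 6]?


Algorithm: bubble sort (with early termination)
Input: [24, 13, 75, 70, 61, 6]
Sorted: [6, 13, 24, 61, 70, 75]

15


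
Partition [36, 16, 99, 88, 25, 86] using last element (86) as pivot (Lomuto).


Pivot: 86
  36 <= 86: advance i (no swap)
  16 <= 86: advance i (no swap)
  25 <= 86: swap -> [36, 16, 25, 88, 99, 86]
Place pivot at 3: [36, 16, 25, 86, 99, 88]

Partitioned: [36, 16, 25, 86, 99, 88]


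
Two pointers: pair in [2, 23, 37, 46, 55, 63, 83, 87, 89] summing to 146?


lo=0(2)+hi=8(89)=91
lo=1(23)+hi=8(89)=112
lo=2(37)+hi=8(89)=126
lo=3(46)+hi=8(89)=135
lo=4(55)+hi=8(89)=144
lo=5(63)+hi=8(89)=152
lo=5(63)+hi=7(87)=150
lo=5(63)+hi=6(83)=146

Yes: 63+83=146


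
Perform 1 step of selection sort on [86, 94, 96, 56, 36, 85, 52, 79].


Initial: [86, 94, 96, 56, 36, 85, 52, 79]
Step 1: min=36 at 4
  Swap: [36, 94, 96, 56, 86, 85, 52, 79]

After 1 step: [36, 94, 96, 56, 86, 85, 52, 79]


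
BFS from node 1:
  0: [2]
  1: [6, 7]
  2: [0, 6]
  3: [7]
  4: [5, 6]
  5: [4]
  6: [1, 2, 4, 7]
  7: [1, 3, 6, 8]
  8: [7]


Visit 1, enqueue [6, 7]
Visit 6, enqueue [2, 4]
Visit 7, enqueue [3, 8]
Visit 2, enqueue [0]
Visit 4, enqueue [5]
Visit 3, enqueue []
Visit 8, enqueue []
Visit 0, enqueue []
Visit 5, enqueue []

BFS order: [1, 6, 7, 2, 4, 3, 8, 0, 5]


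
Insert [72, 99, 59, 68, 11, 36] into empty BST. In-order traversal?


Insert 72: root
Insert 99: R from 72
Insert 59: L from 72
Insert 68: L from 72 -> R from 59
Insert 11: L from 72 -> L from 59
Insert 36: L from 72 -> L from 59 -> R from 11

In-order: [11, 36, 59, 68, 72, 99]


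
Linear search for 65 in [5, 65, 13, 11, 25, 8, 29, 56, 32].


i=0: 5!=65
i=1: 65==65 found!

Found at 1, 2 comps


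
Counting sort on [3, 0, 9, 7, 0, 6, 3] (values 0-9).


Input: [3, 0, 9, 7, 0, 6, 3]
Counts: [2, 0, 0, 2, 0, 0, 1, 1, 0, 1]

Sorted: [0, 0, 3, 3, 6, 7, 9]


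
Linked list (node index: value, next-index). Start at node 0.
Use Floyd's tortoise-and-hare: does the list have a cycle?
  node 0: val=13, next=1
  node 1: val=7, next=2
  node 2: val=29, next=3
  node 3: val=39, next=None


Floyd's tortoise (slow, +1) and hare (fast, +2):
  init: slow=0, fast=0
  step 1: slow=1, fast=2
  step 2: fast 2->3->None, no cycle

Cycle: no


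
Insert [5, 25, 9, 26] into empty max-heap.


Insert 5: [5]
Insert 25: [25, 5]
Insert 9: [25, 5, 9]
Insert 26: [26, 25, 9, 5]

Final heap: [26, 25, 9, 5]


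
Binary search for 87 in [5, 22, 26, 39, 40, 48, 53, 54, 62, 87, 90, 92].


Step 1: lo=0, hi=11, mid=5, val=48
Step 2: lo=6, hi=11, mid=8, val=62
Step 3: lo=9, hi=11, mid=10, val=90
Step 4: lo=9, hi=9, mid=9, val=87

Found at index 9


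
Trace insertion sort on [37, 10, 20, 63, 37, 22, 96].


Initial: [37, 10, 20, 63, 37, 22, 96]
Insert 10: [10, 37, 20, 63, 37, 22, 96]
Insert 20: [10, 20, 37, 63, 37, 22, 96]
Insert 63: [10, 20, 37, 63, 37, 22, 96]
Insert 37: [10, 20, 37, 37, 63, 22, 96]
Insert 22: [10, 20, 22, 37, 37, 63, 96]
Insert 96: [10, 20, 22, 37, 37, 63, 96]

Sorted: [10, 20, 22, 37, 37, 63, 96]


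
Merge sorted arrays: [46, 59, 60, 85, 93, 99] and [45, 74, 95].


Take 45 from B
Take 46 from A
Take 59 from A
Take 60 from A
Take 74 from B
Take 85 from A
Take 93 from A
Take 95 from B

Merged: [45, 46, 59, 60, 74, 85, 93, 95, 99]


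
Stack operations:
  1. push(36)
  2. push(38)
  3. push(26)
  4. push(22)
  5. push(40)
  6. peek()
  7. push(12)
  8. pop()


push(36) -> [36]
push(38) -> [36, 38]
push(26) -> [36, 38, 26]
push(22) -> [36, 38, 26, 22]
push(40) -> [36, 38, 26, 22, 40]
peek()->40
push(12) -> [36, 38, 26, 22, 40, 12]
pop()->12, [36, 38, 26, 22, 40]

Final stack: [36, 38, 26, 22, 40]


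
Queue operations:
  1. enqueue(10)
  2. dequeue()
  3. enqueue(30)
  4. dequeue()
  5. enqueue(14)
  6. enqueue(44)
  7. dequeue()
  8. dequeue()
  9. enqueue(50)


enqueue(10) -> [10]
dequeue()->10, []
enqueue(30) -> [30]
dequeue()->30, []
enqueue(14) -> [14]
enqueue(44) -> [14, 44]
dequeue()->14, [44]
dequeue()->44, []
enqueue(50) -> [50]

Final queue: [50]


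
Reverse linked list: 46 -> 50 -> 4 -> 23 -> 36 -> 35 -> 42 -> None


Step 1: curr=46, set curr.next=prev(None) | reversed so far: 46
Step 2: curr=50, set curr.next=prev(46) | reversed so far: 50 -> 46
Step 3: curr=4, set curr.next=prev(50) | reversed so far: 4 -> 50 -> 46
Step 4: curr=23, set curr.next=prev(4) | reversed so far: 23 -> 4 -> 50 -> 46
Step 5: curr=36, set curr.next=prev(23) | reversed so far: 36 -> 23 -> 4 -> 50 -> 46
Step 6: curr=35, set curr.next=prev(36) | reversed so far: 35 -> 36 -> 23 -> 4 -> 50 -> 46
Step 7: curr=42, set curr.next=prev(35) | reversed so far: 42 -> 35 -> 36 -> 23 -> 4 -> 50 -> 46

42 -> 35 -> 36 -> 23 -> 4 -> 50 -> 46 -> None


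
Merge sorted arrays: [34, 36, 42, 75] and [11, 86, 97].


Take 11 from B
Take 34 from A
Take 36 from A
Take 42 from A
Take 75 from A

Merged: [11, 34, 36, 42, 75, 86, 97]


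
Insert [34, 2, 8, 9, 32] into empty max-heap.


Insert 34: [34]
Insert 2: [34, 2]
Insert 8: [34, 2, 8]
Insert 9: [34, 9, 8, 2]
Insert 32: [34, 32, 8, 2, 9]

Final heap: [34, 32, 8, 2, 9]


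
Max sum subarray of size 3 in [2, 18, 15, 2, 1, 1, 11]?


[0:3]: 35
[1:4]: 35
[2:5]: 18
[3:6]: 4
[4:7]: 13

Max: 35 at [0:3]


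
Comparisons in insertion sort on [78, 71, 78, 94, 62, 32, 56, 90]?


Algorithm: insertion sort
Input: [78, 71, 78, 94, 62, 32, 56, 90]
Sorted: [32, 56, 62, 71, 78, 78, 90, 94]

20


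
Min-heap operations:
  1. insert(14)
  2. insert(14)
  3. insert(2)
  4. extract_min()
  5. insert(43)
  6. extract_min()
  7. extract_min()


insert(14) -> [14]
insert(14) -> [14, 14]
insert(2) -> [2, 14, 14]
extract_min()->2, [14, 14]
insert(43) -> [14, 14, 43]
extract_min()->14, [14, 43]
extract_min()->14, [43]

Final heap: [43]


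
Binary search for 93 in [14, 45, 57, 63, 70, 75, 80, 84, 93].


Step 1: lo=0, hi=8, mid=4, val=70
Step 2: lo=5, hi=8, mid=6, val=80
Step 3: lo=7, hi=8, mid=7, val=84
Step 4: lo=8, hi=8, mid=8, val=93

Found at index 8


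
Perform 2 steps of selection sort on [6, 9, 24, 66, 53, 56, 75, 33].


Initial: [6, 9, 24, 66, 53, 56, 75, 33]
Step 1: min=6 at 0
  Swap: [6, 9, 24, 66, 53, 56, 75, 33]
Step 2: min=9 at 1
  Swap: [6, 9, 24, 66, 53, 56, 75, 33]

After 2 steps: [6, 9, 24, 66, 53, 56, 75, 33]


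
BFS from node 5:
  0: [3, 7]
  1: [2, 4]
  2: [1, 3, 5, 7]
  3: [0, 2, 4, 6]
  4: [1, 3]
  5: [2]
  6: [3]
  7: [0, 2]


Visit 5, enqueue [2]
Visit 2, enqueue [1, 3, 7]
Visit 1, enqueue [4]
Visit 3, enqueue [0, 6]
Visit 7, enqueue []
Visit 4, enqueue []
Visit 0, enqueue []
Visit 6, enqueue []

BFS order: [5, 2, 1, 3, 7, 4, 0, 6]


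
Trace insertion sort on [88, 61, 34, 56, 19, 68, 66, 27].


Initial: [88, 61, 34, 56, 19, 68, 66, 27]
Insert 61: [61, 88, 34, 56, 19, 68, 66, 27]
Insert 34: [34, 61, 88, 56, 19, 68, 66, 27]
Insert 56: [34, 56, 61, 88, 19, 68, 66, 27]
Insert 19: [19, 34, 56, 61, 88, 68, 66, 27]
Insert 68: [19, 34, 56, 61, 68, 88, 66, 27]
Insert 66: [19, 34, 56, 61, 66, 68, 88, 27]
Insert 27: [19, 27, 34, 56, 61, 66, 68, 88]

Sorted: [19, 27, 34, 56, 61, 66, 68, 88]


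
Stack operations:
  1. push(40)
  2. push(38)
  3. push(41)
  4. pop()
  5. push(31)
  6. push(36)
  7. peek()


push(40) -> [40]
push(38) -> [40, 38]
push(41) -> [40, 38, 41]
pop()->41, [40, 38]
push(31) -> [40, 38, 31]
push(36) -> [40, 38, 31, 36]
peek()->36

Final stack: [40, 38, 31, 36]


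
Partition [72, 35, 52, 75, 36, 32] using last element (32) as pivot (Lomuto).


Pivot: 32
Place pivot at 0: [32, 35, 52, 75, 36, 72]

Partitioned: [32, 35, 52, 75, 36, 72]


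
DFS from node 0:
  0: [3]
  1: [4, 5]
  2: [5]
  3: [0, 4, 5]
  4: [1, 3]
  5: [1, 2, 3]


Visit 0, push [3]
Visit 3, push [5, 4]
Visit 4, push [1]
Visit 1, push [5]
Visit 5, push [2]
Visit 2, push []

DFS order: [0, 3, 4, 1, 5, 2]


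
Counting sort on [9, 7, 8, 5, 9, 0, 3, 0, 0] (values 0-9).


Input: [9, 7, 8, 5, 9, 0, 3, 0, 0]
Counts: [3, 0, 0, 1, 0, 1, 0, 1, 1, 2]

Sorted: [0, 0, 0, 3, 5, 7, 8, 9, 9]


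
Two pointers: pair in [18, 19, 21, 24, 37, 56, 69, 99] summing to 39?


lo=0(18)+hi=7(99)=117
lo=0(18)+hi=6(69)=87
lo=0(18)+hi=5(56)=74
lo=0(18)+hi=4(37)=55
lo=0(18)+hi=3(24)=42
lo=0(18)+hi=2(21)=39

Yes: 18+21=39


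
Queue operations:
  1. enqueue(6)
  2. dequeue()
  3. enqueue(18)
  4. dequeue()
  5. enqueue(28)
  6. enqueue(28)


enqueue(6) -> [6]
dequeue()->6, []
enqueue(18) -> [18]
dequeue()->18, []
enqueue(28) -> [28]
enqueue(28) -> [28, 28]

Final queue: [28, 28]


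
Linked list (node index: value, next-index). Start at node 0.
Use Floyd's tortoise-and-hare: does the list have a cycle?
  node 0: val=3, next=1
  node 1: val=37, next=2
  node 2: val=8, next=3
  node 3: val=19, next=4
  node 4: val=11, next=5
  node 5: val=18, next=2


Floyd's tortoise (slow, +1) and hare (fast, +2):
  init: slow=0, fast=0
  step 1: slow=1, fast=2
  step 2: slow=2, fast=4
  step 3: slow=3, fast=2
  step 4: slow=4, fast=4
  slow == fast at node 4: cycle detected

Cycle: yes


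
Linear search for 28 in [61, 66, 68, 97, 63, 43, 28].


i=0: 61!=28
i=1: 66!=28
i=2: 68!=28
i=3: 97!=28
i=4: 63!=28
i=5: 43!=28
i=6: 28==28 found!

Found at 6, 7 comps


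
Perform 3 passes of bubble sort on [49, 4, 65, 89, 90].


Initial: [49, 4, 65, 89, 90]
Pass 1: [4, 49, 65, 89, 90] (1 swaps)
Pass 2: [4, 49, 65, 89, 90] (0 swaps)
Pass 3: [4, 49, 65, 89, 90] (0 swaps)

After 3 passes: [4, 49, 65, 89, 90]


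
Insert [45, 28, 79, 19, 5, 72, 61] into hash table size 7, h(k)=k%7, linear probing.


Insert 45: h=3 -> slot 3
Insert 28: h=0 -> slot 0
Insert 79: h=2 -> slot 2
Insert 19: h=5 -> slot 5
Insert 5: h=5, 1 probes -> slot 6
Insert 72: h=2, 2 probes -> slot 4
Insert 61: h=5, 3 probes -> slot 1

Table: [28, 61, 79, 45, 72, 19, 5]


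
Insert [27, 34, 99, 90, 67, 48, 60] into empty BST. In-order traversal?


Insert 27: root
Insert 34: R from 27
Insert 99: R from 27 -> R from 34
Insert 90: R from 27 -> R from 34 -> L from 99
Insert 67: R from 27 -> R from 34 -> L from 99 -> L from 90
Insert 48: R from 27 -> R from 34 -> L from 99 -> L from 90 -> L from 67
Insert 60: R from 27 -> R from 34 -> L from 99 -> L from 90 -> L from 67 -> R from 48

In-order: [27, 34, 48, 60, 67, 90, 99]


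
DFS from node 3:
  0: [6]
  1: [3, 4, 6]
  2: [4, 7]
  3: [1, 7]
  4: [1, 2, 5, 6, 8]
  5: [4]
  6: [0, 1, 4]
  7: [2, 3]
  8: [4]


Visit 3, push [7, 1]
Visit 1, push [6, 4]
Visit 4, push [8, 6, 5, 2]
Visit 2, push [7]
Visit 7, push []
Visit 5, push []
Visit 6, push [0]
Visit 0, push []
Visit 8, push []

DFS order: [3, 1, 4, 2, 7, 5, 6, 0, 8]


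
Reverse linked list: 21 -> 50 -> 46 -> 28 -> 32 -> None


Step 1: curr=21, set curr.next=prev(None) | reversed so far: 21
Step 2: curr=50, set curr.next=prev(21) | reversed so far: 50 -> 21
Step 3: curr=46, set curr.next=prev(50) | reversed so far: 46 -> 50 -> 21
Step 4: curr=28, set curr.next=prev(46) | reversed so far: 28 -> 46 -> 50 -> 21
Step 5: curr=32, set curr.next=prev(28) | reversed so far: 32 -> 28 -> 46 -> 50 -> 21

32 -> 28 -> 46 -> 50 -> 21 -> None


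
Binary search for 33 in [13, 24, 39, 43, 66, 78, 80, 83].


Step 1: lo=0, hi=7, mid=3, val=43
Step 2: lo=0, hi=2, mid=1, val=24
Step 3: lo=2, hi=2, mid=2, val=39

Not found


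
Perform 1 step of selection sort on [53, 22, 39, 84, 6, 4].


Initial: [53, 22, 39, 84, 6, 4]
Step 1: min=4 at 5
  Swap: [4, 22, 39, 84, 6, 53]

After 1 step: [4, 22, 39, 84, 6, 53]


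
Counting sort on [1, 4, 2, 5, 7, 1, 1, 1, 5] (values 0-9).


Input: [1, 4, 2, 5, 7, 1, 1, 1, 5]
Counts: [0, 4, 1, 0, 1, 2, 0, 1, 0, 0]

Sorted: [1, 1, 1, 1, 2, 4, 5, 5, 7]


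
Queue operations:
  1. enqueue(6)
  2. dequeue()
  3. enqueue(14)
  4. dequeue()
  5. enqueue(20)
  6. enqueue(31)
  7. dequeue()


enqueue(6) -> [6]
dequeue()->6, []
enqueue(14) -> [14]
dequeue()->14, []
enqueue(20) -> [20]
enqueue(31) -> [20, 31]
dequeue()->20, [31]

Final queue: [31]


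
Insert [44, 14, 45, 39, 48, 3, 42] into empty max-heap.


Insert 44: [44]
Insert 14: [44, 14]
Insert 45: [45, 14, 44]
Insert 39: [45, 39, 44, 14]
Insert 48: [48, 45, 44, 14, 39]
Insert 3: [48, 45, 44, 14, 39, 3]
Insert 42: [48, 45, 44, 14, 39, 3, 42]

Final heap: [48, 45, 44, 14, 39, 3, 42]


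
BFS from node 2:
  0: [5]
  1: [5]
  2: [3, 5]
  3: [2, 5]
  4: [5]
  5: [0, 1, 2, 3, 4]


Visit 2, enqueue [3, 5]
Visit 3, enqueue []
Visit 5, enqueue [0, 1, 4]
Visit 0, enqueue []
Visit 1, enqueue []
Visit 4, enqueue []

BFS order: [2, 3, 5, 0, 1, 4]


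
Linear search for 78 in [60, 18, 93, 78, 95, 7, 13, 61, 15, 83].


i=0: 60!=78
i=1: 18!=78
i=2: 93!=78
i=3: 78==78 found!

Found at 3, 4 comps


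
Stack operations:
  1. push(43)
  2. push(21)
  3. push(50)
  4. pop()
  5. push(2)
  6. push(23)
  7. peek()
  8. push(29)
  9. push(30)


push(43) -> [43]
push(21) -> [43, 21]
push(50) -> [43, 21, 50]
pop()->50, [43, 21]
push(2) -> [43, 21, 2]
push(23) -> [43, 21, 2, 23]
peek()->23
push(29) -> [43, 21, 2, 23, 29]
push(30) -> [43, 21, 2, 23, 29, 30]

Final stack: [43, 21, 2, 23, 29, 30]


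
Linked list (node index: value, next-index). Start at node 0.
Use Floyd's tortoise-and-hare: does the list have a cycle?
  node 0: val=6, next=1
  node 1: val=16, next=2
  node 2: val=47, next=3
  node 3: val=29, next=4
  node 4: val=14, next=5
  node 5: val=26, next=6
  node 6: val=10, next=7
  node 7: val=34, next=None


Floyd's tortoise (slow, +1) and hare (fast, +2):
  init: slow=0, fast=0
  step 1: slow=1, fast=2
  step 2: slow=2, fast=4
  step 3: slow=3, fast=6
  step 4: fast 6->7->None, no cycle

Cycle: no


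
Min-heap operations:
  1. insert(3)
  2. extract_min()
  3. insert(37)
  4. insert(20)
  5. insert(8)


insert(3) -> [3]
extract_min()->3, []
insert(37) -> [37]
insert(20) -> [20, 37]
insert(8) -> [8, 37, 20]

Final heap: [8, 37, 20]


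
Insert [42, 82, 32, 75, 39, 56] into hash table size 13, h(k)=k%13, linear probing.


Insert 42: h=3 -> slot 3
Insert 82: h=4 -> slot 4
Insert 32: h=6 -> slot 6
Insert 75: h=10 -> slot 10
Insert 39: h=0 -> slot 0
Insert 56: h=4, 1 probes -> slot 5

Table: [39, None, None, 42, 82, 56, 32, None, None, None, 75, None, None]


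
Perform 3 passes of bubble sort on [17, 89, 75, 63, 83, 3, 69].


Initial: [17, 89, 75, 63, 83, 3, 69]
Pass 1: [17, 75, 63, 83, 3, 69, 89] (5 swaps)
Pass 2: [17, 63, 75, 3, 69, 83, 89] (3 swaps)
Pass 3: [17, 63, 3, 69, 75, 83, 89] (2 swaps)

After 3 passes: [17, 63, 3, 69, 75, 83, 89]


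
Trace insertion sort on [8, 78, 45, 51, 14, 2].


Initial: [8, 78, 45, 51, 14, 2]
Insert 78: [8, 78, 45, 51, 14, 2]
Insert 45: [8, 45, 78, 51, 14, 2]
Insert 51: [8, 45, 51, 78, 14, 2]
Insert 14: [8, 14, 45, 51, 78, 2]
Insert 2: [2, 8, 14, 45, 51, 78]

Sorted: [2, 8, 14, 45, 51, 78]


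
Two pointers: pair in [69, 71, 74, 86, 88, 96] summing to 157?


lo=0(69)+hi=5(96)=165
lo=0(69)+hi=4(88)=157

Yes: 69+88=157


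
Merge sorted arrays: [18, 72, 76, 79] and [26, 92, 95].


Take 18 from A
Take 26 from B
Take 72 from A
Take 76 from A
Take 79 from A

Merged: [18, 26, 72, 76, 79, 92, 95]


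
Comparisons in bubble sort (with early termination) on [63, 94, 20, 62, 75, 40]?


Algorithm: bubble sort (with early termination)
Input: [63, 94, 20, 62, 75, 40]
Sorted: [20, 40, 62, 63, 75, 94]

15


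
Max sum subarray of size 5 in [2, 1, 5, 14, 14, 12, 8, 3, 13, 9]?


[0:5]: 36
[1:6]: 46
[2:7]: 53
[3:8]: 51
[4:9]: 50
[5:10]: 45

Max: 53 at [2:7]


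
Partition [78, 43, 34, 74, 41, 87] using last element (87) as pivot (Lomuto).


Pivot: 87
  78 <= 87: advance i (no swap)
  43 <= 87: advance i (no swap)
  34 <= 87: advance i (no swap)
  74 <= 87: advance i (no swap)
  41 <= 87: advance i (no swap)
Place pivot at 5: [78, 43, 34, 74, 41, 87]

Partitioned: [78, 43, 34, 74, 41, 87]


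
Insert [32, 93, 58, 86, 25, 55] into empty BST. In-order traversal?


Insert 32: root
Insert 93: R from 32
Insert 58: R from 32 -> L from 93
Insert 86: R from 32 -> L from 93 -> R from 58
Insert 25: L from 32
Insert 55: R from 32 -> L from 93 -> L from 58

In-order: [25, 32, 55, 58, 86, 93]


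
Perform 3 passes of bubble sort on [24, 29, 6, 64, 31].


Initial: [24, 29, 6, 64, 31]
Pass 1: [24, 6, 29, 31, 64] (2 swaps)
Pass 2: [6, 24, 29, 31, 64] (1 swaps)
Pass 3: [6, 24, 29, 31, 64] (0 swaps)

After 3 passes: [6, 24, 29, 31, 64]


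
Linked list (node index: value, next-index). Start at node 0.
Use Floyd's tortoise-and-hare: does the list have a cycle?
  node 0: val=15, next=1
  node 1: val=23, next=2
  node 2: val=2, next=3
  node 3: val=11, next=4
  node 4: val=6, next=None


Floyd's tortoise (slow, +1) and hare (fast, +2):
  init: slow=0, fast=0
  step 1: slow=1, fast=2
  step 2: slow=2, fast=4
  step 3: fast -> None, no cycle

Cycle: no


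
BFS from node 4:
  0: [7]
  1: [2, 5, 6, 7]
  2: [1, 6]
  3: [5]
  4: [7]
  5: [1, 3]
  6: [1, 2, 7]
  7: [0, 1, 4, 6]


Visit 4, enqueue [7]
Visit 7, enqueue [0, 1, 6]
Visit 0, enqueue []
Visit 1, enqueue [2, 5]
Visit 6, enqueue []
Visit 2, enqueue []
Visit 5, enqueue [3]
Visit 3, enqueue []

BFS order: [4, 7, 0, 1, 6, 2, 5, 3]


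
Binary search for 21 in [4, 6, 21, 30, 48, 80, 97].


Step 1: lo=0, hi=6, mid=3, val=30
Step 2: lo=0, hi=2, mid=1, val=6
Step 3: lo=2, hi=2, mid=2, val=21

Found at index 2


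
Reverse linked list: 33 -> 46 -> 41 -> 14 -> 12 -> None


Step 1: curr=33, set curr.next=prev(None) | reversed so far: 33
Step 2: curr=46, set curr.next=prev(33) | reversed so far: 46 -> 33
Step 3: curr=41, set curr.next=prev(46) | reversed so far: 41 -> 46 -> 33
Step 4: curr=14, set curr.next=prev(41) | reversed so far: 14 -> 41 -> 46 -> 33
Step 5: curr=12, set curr.next=prev(14) | reversed so far: 12 -> 14 -> 41 -> 46 -> 33

12 -> 14 -> 41 -> 46 -> 33 -> None
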